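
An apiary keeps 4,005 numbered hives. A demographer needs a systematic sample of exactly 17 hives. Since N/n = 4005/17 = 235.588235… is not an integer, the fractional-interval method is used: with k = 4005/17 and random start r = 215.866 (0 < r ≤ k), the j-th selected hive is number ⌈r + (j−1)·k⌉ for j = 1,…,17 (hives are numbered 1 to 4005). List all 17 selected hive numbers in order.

216, 452, 688, 923, 1159, 1394, 1630, 1865, 2101, 2337, 2572, 2808, 3043, 3279, 3515, 3750, 3986

j=1: r + 0k = 215.866 → ⌈·⌉ = 216
j=2: r + 1k = 451.454235… → ⌈·⌉ = 452
j=3: r + 2k = 687.042470… → ⌈·⌉ = 688
j=4: r + 3k = 922.630705… → ⌈·⌉ = 923
j=5: r + 4k = 1158.218941… → ⌈·⌉ = 1159
j=6: r + 5k = 1393.807176… → ⌈·⌉ = 1394
j=7: r + 6k = 1629.395411… → ⌈·⌉ = 1630
j=8: r + 7k = 1864.983647… → ⌈·⌉ = 1865
j=9: r + 8k = 2100.571882… → ⌈·⌉ = 2101
j=10: r + 9k = 2336.160117… → ⌈·⌉ = 2337
j=11: r + 10k = 2571.748352… → ⌈·⌉ = 2572
j=12: r + 11k = 2807.336588… → ⌈·⌉ = 2808
j=13: r + 12k = 3042.924823… → ⌈·⌉ = 3043
j=14: r + 13k = 3278.513058… → ⌈·⌉ = 3279
j=15: r + 14k = 3514.101294… → ⌈·⌉ = 3515
j=16: r + 15k = 3749.689529… → ⌈·⌉ = 3750
j=17: r + 16k = 3985.277764… → ⌈·⌉ = 3986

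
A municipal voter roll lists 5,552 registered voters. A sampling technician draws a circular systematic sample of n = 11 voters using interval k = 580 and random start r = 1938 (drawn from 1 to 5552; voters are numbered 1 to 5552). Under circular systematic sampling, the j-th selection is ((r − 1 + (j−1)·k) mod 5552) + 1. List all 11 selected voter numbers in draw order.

1938, 2518, 3098, 3678, 4258, 4838, 5418, 446, 1026, 1606, 2186

Selection 1: 1938
Selection 2: 1938 + 580 = 2518
Selection 3: 2518 + 580 = 3098
Selection 4: 3098 + 580 = 3678
Selection 5: 3678 + 580 = 4258
Selection 6: 4258 + 580 = 4838
Selection 7: 4838 + 580 = 5418
Selection 8: 5418 + 580 = 5998 → 5998 − 5552 = 446
Selection 9: 446 + 580 = 1026
Selection 10: 1026 + 580 = 1606
Selection 11: 1606 + 580 = 2186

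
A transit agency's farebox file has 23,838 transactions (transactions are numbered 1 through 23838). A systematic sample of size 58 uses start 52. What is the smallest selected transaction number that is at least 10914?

k = 23838/58 = 411
Steps past start: ⌈(10914 − 52)/411⌉ = ⌈10862/411⌉ = 27
Selected transaction: 52 + 27×411 = 11149

11149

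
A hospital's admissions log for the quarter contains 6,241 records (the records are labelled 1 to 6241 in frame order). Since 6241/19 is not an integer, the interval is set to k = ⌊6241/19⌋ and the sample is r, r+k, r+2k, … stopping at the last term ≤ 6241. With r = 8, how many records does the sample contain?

20

k = ⌊6241/19⌋ = 328
Achieved size = ⌊(6241 − 8)/328⌋ + 1 = ⌊6233/328⌋ + 1 = 19 + 1 = 20
(last selection: 8 + 19×328 = 6240 ≤ 6241; next would be 6568 > 6241)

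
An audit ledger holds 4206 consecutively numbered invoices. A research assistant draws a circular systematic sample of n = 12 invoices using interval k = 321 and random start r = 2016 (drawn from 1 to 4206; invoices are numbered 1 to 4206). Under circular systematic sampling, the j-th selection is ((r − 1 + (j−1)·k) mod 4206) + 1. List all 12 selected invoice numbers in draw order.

2016, 2337, 2658, 2979, 3300, 3621, 3942, 57, 378, 699, 1020, 1341

Selection 1: 2016
Selection 2: 2016 + 321 = 2337
Selection 3: 2337 + 321 = 2658
Selection 4: 2658 + 321 = 2979
Selection 5: 2979 + 321 = 3300
Selection 6: 3300 + 321 = 3621
Selection 7: 3621 + 321 = 3942
Selection 8: 3942 + 321 = 4263 → 4263 − 4206 = 57
Selection 9: 57 + 321 = 378
Selection 10: 378 + 321 = 699
Selection 11: 699 + 321 = 1020
Selection 12: 1020 + 321 = 1341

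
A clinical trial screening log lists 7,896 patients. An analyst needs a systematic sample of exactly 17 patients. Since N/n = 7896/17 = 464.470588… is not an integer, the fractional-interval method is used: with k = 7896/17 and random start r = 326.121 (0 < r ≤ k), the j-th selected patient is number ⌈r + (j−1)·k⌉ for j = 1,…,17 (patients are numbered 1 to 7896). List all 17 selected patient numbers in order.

j=1: r + 0k = 326.121 → ⌈·⌉ = 327
j=2: r + 1k = 790.591588… → ⌈·⌉ = 791
j=3: r + 2k = 1255.062176… → ⌈·⌉ = 1256
j=4: r + 3k = 1719.532764… → ⌈·⌉ = 1720
j=5: r + 4k = 2184.003352… → ⌈·⌉ = 2185
j=6: r + 5k = 2648.473941… → ⌈·⌉ = 2649
j=7: r + 6k = 3112.944529… → ⌈·⌉ = 3113
j=8: r + 7k = 3577.415117… → ⌈·⌉ = 3578
j=9: r + 8k = 4041.885705… → ⌈·⌉ = 4042
j=10: r + 9k = 4506.356294… → ⌈·⌉ = 4507
j=11: r + 10k = 4970.826882… → ⌈·⌉ = 4971
j=12: r + 11k = 5435.297470… → ⌈·⌉ = 5436
j=13: r + 12k = 5899.768058… → ⌈·⌉ = 5900
j=14: r + 13k = 6364.238647… → ⌈·⌉ = 6365
j=15: r + 14k = 6828.709235… → ⌈·⌉ = 6829
j=16: r + 15k = 7293.179823… → ⌈·⌉ = 7294
j=17: r + 16k = 7757.650411… → ⌈·⌉ = 7758

327, 791, 1256, 1720, 2185, 2649, 3113, 3578, 4042, 4507, 4971, 5436, 5900, 6365, 6829, 7294, 7758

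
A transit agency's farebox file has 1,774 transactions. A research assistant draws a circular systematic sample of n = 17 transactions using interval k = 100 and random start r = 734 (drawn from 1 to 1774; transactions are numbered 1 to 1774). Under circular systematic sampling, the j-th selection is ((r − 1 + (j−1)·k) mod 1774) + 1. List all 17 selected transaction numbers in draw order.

734, 834, 934, 1034, 1134, 1234, 1334, 1434, 1534, 1634, 1734, 60, 160, 260, 360, 460, 560

Selection 1: 734
Selection 2: 734 + 100 = 834
Selection 3: 834 + 100 = 934
Selection 4: 934 + 100 = 1034
Selection 5: 1034 + 100 = 1134
Selection 6: 1134 + 100 = 1234
Selection 7: 1234 + 100 = 1334
Selection 8: 1334 + 100 = 1434
Selection 9: 1434 + 100 = 1534
Selection 10: 1534 + 100 = 1634
Selection 11: 1634 + 100 = 1734
Selection 12: 1734 + 100 = 1834 → 1834 − 1774 = 60
Selection 13: 60 + 100 = 160
Selection 14: 160 + 100 = 260
Selection 15: 260 + 100 = 360
Selection 16: 360 + 100 = 460
Selection 17: 460 + 100 = 560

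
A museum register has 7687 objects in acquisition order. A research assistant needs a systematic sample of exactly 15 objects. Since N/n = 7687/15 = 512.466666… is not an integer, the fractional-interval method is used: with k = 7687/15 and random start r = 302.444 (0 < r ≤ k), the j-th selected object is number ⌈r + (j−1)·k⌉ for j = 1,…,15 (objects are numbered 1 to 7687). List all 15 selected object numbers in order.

303, 815, 1328, 1840, 2353, 2865, 3378, 3890, 4403, 4915, 5428, 5940, 6453, 6965, 7477

j=1: r + 0k = 302.444 → ⌈·⌉ = 303
j=2: r + 1k = 814.910666… → ⌈·⌉ = 815
j=3: r + 2k = 1327.377333… → ⌈·⌉ = 1328
j=4: r + 3k = 1839.844 → ⌈·⌉ = 1840
j=5: r + 4k = 2352.310666… → ⌈·⌉ = 2353
j=6: r + 5k = 2864.777333… → ⌈·⌉ = 2865
j=7: r + 6k = 3377.244 → ⌈·⌉ = 3378
j=8: r + 7k = 3889.710666… → ⌈·⌉ = 3890
j=9: r + 8k = 4402.177333… → ⌈·⌉ = 4403
j=10: r + 9k = 4914.644 → ⌈·⌉ = 4915
j=11: r + 10k = 5427.110666… → ⌈·⌉ = 5428
j=12: r + 11k = 5939.577333… → ⌈·⌉ = 5940
j=13: r + 12k = 6452.044 → ⌈·⌉ = 6453
j=14: r + 13k = 6964.510666… → ⌈·⌉ = 6965
j=15: r + 14k = 7476.977333… → ⌈·⌉ = 7477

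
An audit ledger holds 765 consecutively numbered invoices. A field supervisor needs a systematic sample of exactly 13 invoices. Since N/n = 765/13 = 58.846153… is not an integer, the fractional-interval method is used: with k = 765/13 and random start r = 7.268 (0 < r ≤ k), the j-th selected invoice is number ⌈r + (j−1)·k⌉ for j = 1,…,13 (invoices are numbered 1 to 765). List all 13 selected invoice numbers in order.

8, 67, 125, 184, 243, 302, 361, 420, 479, 537, 596, 655, 714

j=1: r + 0k = 7.268 → ⌈·⌉ = 8
j=2: r + 1k = 66.114153… → ⌈·⌉ = 67
j=3: r + 2k = 124.960307… → ⌈·⌉ = 125
j=4: r + 3k = 183.806461… → ⌈·⌉ = 184
j=5: r + 4k = 242.652615… → ⌈·⌉ = 243
j=6: r + 5k = 301.498769… → ⌈·⌉ = 302
j=7: r + 6k = 360.344923… → ⌈·⌉ = 361
j=8: r + 7k = 419.191076… → ⌈·⌉ = 420
j=9: r + 8k = 478.037230… → ⌈·⌉ = 479
j=10: r + 9k = 536.883384… → ⌈·⌉ = 537
j=11: r + 10k = 595.729538… → ⌈·⌉ = 596
j=12: r + 11k = 654.575692… → ⌈·⌉ = 655
j=13: r + 12k = 713.421846… → ⌈·⌉ = 714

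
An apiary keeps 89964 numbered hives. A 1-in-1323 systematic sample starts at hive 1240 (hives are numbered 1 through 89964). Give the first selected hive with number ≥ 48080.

48868

k = 1323
Steps past start: ⌈(48080 − 1240)/1323⌉ = ⌈46840/1323⌉ = 36
Selected hive: 1240 + 36×1323 = 48868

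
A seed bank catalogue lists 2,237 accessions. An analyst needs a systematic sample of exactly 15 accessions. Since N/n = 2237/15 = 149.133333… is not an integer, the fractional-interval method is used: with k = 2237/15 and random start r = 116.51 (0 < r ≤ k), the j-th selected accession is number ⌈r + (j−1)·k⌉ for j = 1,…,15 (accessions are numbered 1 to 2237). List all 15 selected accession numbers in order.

117, 266, 415, 564, 714, 863, 1012, 1161, 1310, 1459, 1608, 1757, 1907, 2056, 2205

j=1: r + 0k = 116.51 → ⌈·⌉ = 117
j=2: r + 1k = 265.643333… → ⌈·⌉ = 266
j=3: r + 2k = 414.776666… → ⌈·⌉ = 415
j=4: r + 3k = 563.91 → ⌈·⌉ = 564
j=5: r + 4k = 713.043333… → ⌈·⌉ = 714
j=6: r + 5k = 862.176666… → ⌈·⌉ = 863
j=7: r + 6k = 1011.31 → ⌈·⌉ = 1012
j=8: r + 7k = 1160.443333… → ⌈·⌉ = 1161
j=9: r + 8k = 1309.576666… → ⌈·⌉ = 1310
j=10: r + 9k = 1458.71 → ⌈·⌉ = 1459
j=11: r + 10k = 1607.843333… → ⌈·⌉ = 1608
j=12: r + 11k = 1756.976666… → ⌈·⌉ = 1757
j=13: r + 12k = 1906.11 → ⌈·⌉ = 1907
j=14: r + 13k = 2055.243333… → ⌈·⌉ = 2056
j=15: r + 14k = 2204.376666… → ⌈·⌉ = 2205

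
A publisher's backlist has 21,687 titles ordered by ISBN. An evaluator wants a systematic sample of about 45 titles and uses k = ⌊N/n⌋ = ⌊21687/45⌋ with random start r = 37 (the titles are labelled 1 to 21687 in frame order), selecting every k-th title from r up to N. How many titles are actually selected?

k = ⌊21687/45⌋ = 481
Achieved size = ⌊(21687 − 37)/481⌋ + 1 = ⌊21650/481⌋ + 1 = 45 + 1 = 46
(last selection: 37 + 45×481 = 21682 ≤ 21687; next would be 22163 > 21687)

46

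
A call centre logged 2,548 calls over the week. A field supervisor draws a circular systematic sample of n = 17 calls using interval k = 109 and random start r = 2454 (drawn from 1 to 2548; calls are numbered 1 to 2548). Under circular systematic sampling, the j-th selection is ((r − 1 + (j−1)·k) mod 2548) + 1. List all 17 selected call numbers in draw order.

2454, 15, 124, 233, 342, 451, 560, 669, 778, 887, 996, 1105, 1214, 1323, 1432, 1541, 1650

Selection 1: 2454
Selection 2: 2454 + 109 = 2563 → 2563 − 2548 = 15
Selection 3: 15 + 109 = 124
Selection 4: 124 + 109 = 233
Selection 5: 233 + 109 = 342
Selection 6: 342 + 109 = 451
Selection 7: 451 + 109 = 560
Selection 8: 560 + 109 = 669
Selection 9: 669 + 109 = 778
Selection 10: 778 + 109 = 887
Selection 11: 887 + 109 = 996
Selection 12: 996 + 109 = 1105
Selection 13: 1105 + 109 = 1214
Selection 14: 1214 + 109 = 1323
Selection 15: 1323 + 109 = 1432
Selection 16: 1432 + 109 = 1541
Selection 17: 1541 + 109 = 1650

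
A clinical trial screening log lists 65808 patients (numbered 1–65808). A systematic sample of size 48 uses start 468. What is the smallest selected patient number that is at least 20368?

k = 65808/48 = 1371
Steps past start: ⌈(20368 − 468)/1371⌉ = ⌈19900/1371⌉ = 15
Selected patient: 468 + 15×1371 = 21033

21033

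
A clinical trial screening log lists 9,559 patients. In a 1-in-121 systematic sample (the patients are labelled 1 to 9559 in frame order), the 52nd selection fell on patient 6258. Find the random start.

k = 121
r = 6258 − (52−1)×121 = 6258 − 6171 = 87

87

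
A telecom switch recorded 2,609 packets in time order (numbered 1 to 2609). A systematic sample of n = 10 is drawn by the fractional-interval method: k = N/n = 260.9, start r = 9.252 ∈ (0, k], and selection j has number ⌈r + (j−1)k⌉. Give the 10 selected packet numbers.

j=1: r + 0k = 9.252 → ⌈·⌉ = 10
j=2: r + 1k = 270.152 → ⌈·⌉ = 271
j=3: r + 2k = 531.052 → ⌈·⌉ = 532
j=4: r + 3k = 791.952 → ⌈·⌉ = 792
j=5: r + 4k = 1052.852 → ⌈·⌉ = 1053
j=6: r + 5k = 1313.752 → ⌈·⌉ = 1314
j=7: r + 6k = 1574.652 → ⌈·⌉ = 1575
j=8: r + 7k = 1835.552 → ⌈·⌉ = 1836
j=9: r + 8k = 2096.452 → ⌈·⌉ = 2097
j=10: r + 9k = 2357.352 → ⌈·⌉ = 2358

10, 271, 532, 792, 1053, 1314, 1575, 1836, 2097, 2358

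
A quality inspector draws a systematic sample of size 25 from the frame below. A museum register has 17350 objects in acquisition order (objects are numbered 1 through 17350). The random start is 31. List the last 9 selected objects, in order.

k = N/n = 17350/25 = 694
17th selection = 31 + 16×694 = 11135
18th: 11135 + 694 = 11829
19th: 11829 + 694 = 12523
20th: 12523 + 694 = 13217
21st: 13217 + 694 = 13911
22nd: 13911 + 694 = 14605
23rd: 14605 + 694 = 15299
24th: 15299 + 694 = 15993
25th: 15993 + 694 = 16687

11135, 11829, 12523, 13217, 13911, 14605, 15299, 15993, 16687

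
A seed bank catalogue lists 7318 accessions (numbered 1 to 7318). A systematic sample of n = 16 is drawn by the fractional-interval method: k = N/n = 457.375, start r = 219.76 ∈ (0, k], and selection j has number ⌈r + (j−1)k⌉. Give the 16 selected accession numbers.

220, 678, 1135, 1592, 2050, 2507, 2965, 3422, 3879, 4337, 4794, 5251, 5709, 6166, 6624, 7081

j=1: r + 0k = 219.76 → ⌈·⌉ = 220
j=2: r + 1k = 677.135 → ⌈·⌉ = 678
j=3: r + 2k = 1134.51 → ⌈·⌉ = 1135
j=4: r + 3k = 1591.885 → ⌈·⌉ = 1592
j=5: r + 4k = 2049.26 → ⌈·⌉ = 2050
j=6: r + 5k = 2506.635 → ⌈·⌉ = 2507
j=7: r + 6k = 2964.01 → ⌈·⌉ = 2965
j=8: r + 7k = 3421.385 → ⌈·⌉ = 3422
j=9: r + 8k = 3878.76 → ⌈·⌉ = 3879
j=10: r + 9k = 4336.135 → ⌈·⌉ = 4337
j=11: r + 10k = 4793.51 → ⌈·⌉ = 4794
j=12: r + 11k = 5250.885 → ⌈·⌉ = 5251
j=13: r + 12k = 5708.26 → ⌈·⌉ = 5709
j=14: r + 13k = 6165.635 → ⌈·⌉ = 6166
j=15: r + 14k = 6623.01 → ⌈·⌉ = 6624
j=16: r + 15k = 7080.385 → ⌈·⌉ = 7081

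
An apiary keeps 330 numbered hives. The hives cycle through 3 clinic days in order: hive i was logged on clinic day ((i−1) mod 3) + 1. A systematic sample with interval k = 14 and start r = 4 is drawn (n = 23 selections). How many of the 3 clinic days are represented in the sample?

3

Consecutive selections differ by k = 14, so their clinic day numbers differ by 14 mod 3 = 2.
gcd(14, 3) = 1, so the sample visits 3/1 = 3 distinct residues mod 3.
Start 4 is clinic day 1; the clinic days hit are 1, 2, 3.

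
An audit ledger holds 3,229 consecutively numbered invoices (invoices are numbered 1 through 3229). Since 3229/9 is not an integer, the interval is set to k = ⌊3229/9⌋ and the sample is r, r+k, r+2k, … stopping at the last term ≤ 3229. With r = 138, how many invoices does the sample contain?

k = ⌊3229/9⌋ = 358
Achieved size = ⌊(3229 − 138)/358⌋ + 1 = ⌊3091/358⌋ + 1 = 8 + 1 = 9
(last selection: 138 + 8×358 = 3002 ≤ 3229; next would be 3360 > 3229)

9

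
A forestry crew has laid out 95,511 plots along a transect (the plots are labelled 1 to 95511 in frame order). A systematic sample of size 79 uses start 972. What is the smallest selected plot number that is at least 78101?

78348

k = 95511/79 = 1209
Steps past start: ⌈(78101 − 972)/1209⌉ = ⌈77129/1209⌉ = 64
Selected plot: 972 + 64×1209 = 78348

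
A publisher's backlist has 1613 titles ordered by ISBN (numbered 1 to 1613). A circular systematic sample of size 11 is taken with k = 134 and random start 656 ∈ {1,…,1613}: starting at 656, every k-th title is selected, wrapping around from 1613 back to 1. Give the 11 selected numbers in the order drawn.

Selection 1: 656
Selection 2: 656 + 134 = 790
Selection 3: 790 + 134 = 924
Selection 4: 924 + 134 = 1058
Selection 5: 1058 + 134 = 1192
Selection 6: 1192 + 134 = 1326
Selection 7: 1326 + 134 = 1460
Selection 8: 1460 + 134 = 1594
Selection 9: 1594 + 134 = 1728 → 1728 − 1613 = 115
Selection 10: 115 + 134 = 249
Selection 11: 249 + 134 = 383

656, 790, 924, 1058, 1192, 1326, 1460, 1594, 115, 249, 383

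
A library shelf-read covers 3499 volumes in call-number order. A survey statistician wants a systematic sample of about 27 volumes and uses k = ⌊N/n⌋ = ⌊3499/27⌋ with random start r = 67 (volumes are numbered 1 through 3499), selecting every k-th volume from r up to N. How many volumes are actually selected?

k = ⌊3499/27⌋ = 129
Achieved size = ⌊(3499 − 67)/129⌋ + 1 = ⌊3432/129⌋ + 1 = 26 + 1 = 27
(last selection: 67 + 26×129 = 3421 ≤ 3499; next would be 3550 > 3499)

27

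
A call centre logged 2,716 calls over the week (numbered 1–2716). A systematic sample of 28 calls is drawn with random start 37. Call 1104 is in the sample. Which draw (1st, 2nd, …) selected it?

k = 2716/28 = 97
position = (1104 − 37)/97 + 1 = 1067/97 + 1 = 11 + 1 = 12

12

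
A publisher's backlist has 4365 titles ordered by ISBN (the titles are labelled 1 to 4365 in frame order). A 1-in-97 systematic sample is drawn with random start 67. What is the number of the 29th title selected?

2783

k = 97
29th selection = r + (29−1)·k = 67 + 28×97 = 67 + 2716 = 2783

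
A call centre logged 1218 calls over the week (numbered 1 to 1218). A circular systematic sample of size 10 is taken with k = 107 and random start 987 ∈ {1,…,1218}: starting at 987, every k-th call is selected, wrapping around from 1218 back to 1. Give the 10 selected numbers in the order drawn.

987, 1094, 1201, 90, 197, 304, 411, 518, 625, 732

Selection 1: 987
Selection 2: 987 + 107 = 1094
Selection 3: 1094 + 107 = 1201
Selection 4: 1201 + 107 = 1308 → 1308 − 1218 = 90
Selection 5: 90 + 107 = 197
Selection 6: 197 + 107 = 304
Selection 7: 304 + 107 = 411
Selection 8: 411 + 107 = 518
Selection 9: 518 + 107 = 625
Selection 10: 625 + 107 = 732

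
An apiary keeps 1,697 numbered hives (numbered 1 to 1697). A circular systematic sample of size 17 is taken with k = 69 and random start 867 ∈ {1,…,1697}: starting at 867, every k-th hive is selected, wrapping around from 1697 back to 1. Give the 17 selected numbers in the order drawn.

Selection 1: 867
Selection 2: 867 + 69 = 936
Selection 3: 936 + 69 = 1005
Selection 4: 1005 + 69 = 1074
Selection 5: 1074 + 69 = 1143
Selection 6: 1143 + 69 = 1212
Selection 7: 1212 + 69 = 1281
Selection 8: 1281 + 69 = 1350
Selection 9: 1350 + 69 = 1419
Selection 10: 1419 + 69 = 1488
Selection 11: 1488 + 69 = 1557
Selection 12: 1557 + 69 = 1626
Selection 13: 1626 + 69 = 1695
Selection 14: 1695 + 69 = 1764 → 1764 − 1697 = 67
Selection 15: 67 + 69 = 136
Selection 16: 136 + 69 = 205
Selection 17: 205 + 69 = 274

867, 936, 1005, 1074, 1143, 1212, 1281, 1350, 1419, 1488, 1557, 1626, 1695, 67, 136, 205, 274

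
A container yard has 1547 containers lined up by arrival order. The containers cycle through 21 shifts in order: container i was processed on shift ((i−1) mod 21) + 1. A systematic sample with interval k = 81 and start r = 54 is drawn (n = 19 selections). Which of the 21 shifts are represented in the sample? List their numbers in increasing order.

3, 6, 9, 12, 15, 18, 21

Consecutive selections differ by k = 81, so their shift numbers differ by 81 mod 21 = 18.
gcd(81, 21) = 3, so the sample visits 21/3 = 7 distinct residues mod 21.
Start 54 is shift 12; the shifts hit are 3, 6, 9, 12, 15, 18, 21.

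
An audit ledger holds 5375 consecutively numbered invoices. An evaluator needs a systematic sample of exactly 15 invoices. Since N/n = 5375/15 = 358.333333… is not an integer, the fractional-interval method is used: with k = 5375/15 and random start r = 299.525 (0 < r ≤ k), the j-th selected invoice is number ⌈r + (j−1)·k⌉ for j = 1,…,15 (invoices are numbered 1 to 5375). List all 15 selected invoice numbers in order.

j=1: r + 0k = 299.525 → ⌈·⌉ = 300
j=2: r + 1k = 657.858333… → ⌈·⌉ = 658
j=3: r + 2k = 1016.191666… → ⌈·⌉ = 1017
j=4: r + 3k = 1374.525 → ⌈·⌉ = 1375
j=5: r + 4k = 1732.858333… → ⌈·⌉ = 1733
j=6: r + 5k = 2091.191666… → ⌈·⌉ = 2092
j=7: r + 6k = 2449.525 → ⌈·⌉ = 2450
j=8: r + 7k = 2807.858333… → ⌈·⌉ = 2808
j=9: r + 8k = 3166.191666… → ⌈·⌉ = 3167
j=10: r + 9k = 3524.525 → ⌈·⌉ = 3525
j=11: r + 10k = 3882.858333… → ⌈·⌉ = 3883
j=12: r + 11k = 4241.191666… → ⌈·⌉ = 4242
j=13: r + 12k = 4599.525 → ⌈·⌉ = 4600
j=14: r + 13k = 4957.858333… → ⌈·⌉ = 4958
j=15: r + 14k = 5316.191666… → ⌈·⌉ = 5317

300, 658, 1017, 1375, 1733, 2092, 2450, 2808, 3167, 3525, 3883, 4242, 4600, 4958, 5317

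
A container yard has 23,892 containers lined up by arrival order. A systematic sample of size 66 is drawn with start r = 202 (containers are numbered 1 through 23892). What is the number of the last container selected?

23732

k = 23892/66 = 362
66th selection = r + (66−1)·k = 202 + 65×362 = 202 + 23530 = 23732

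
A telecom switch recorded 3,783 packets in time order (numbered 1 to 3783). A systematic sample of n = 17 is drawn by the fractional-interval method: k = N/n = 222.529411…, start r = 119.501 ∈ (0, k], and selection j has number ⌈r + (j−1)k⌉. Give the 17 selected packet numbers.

j=1: r + 0k = 119.501 → ⌈·⌉ = 120
j=2: r + 1k = 342.030411… → ⌈·⌉ = 343
j=3: r + 2k = 564.559823… → ⌈·⌉ = 565
j=4: r + 3k = 787.089235… → ⌈·⌉ = 788
j=5: r + 4k = 1009.618647… → ⌈·⌉ = 1010
j=6: r + 5k = 1232.148058… → ⌈·⌉ = 1233
j=7: r + 6k = 1454.677470… → ⌈·⌉ = 1455
j=8: r + 7k = 1677.206882… → ⌈·⌉ = 1678
j=9: r + 8k = 1899.736294… → ⌈·⌉ = 1900
j=10: r + 9k = 2122.265705… → ⌈·⌉ = 2123
j=11: r + 10k = 2344.795117… → ⌈·⌉ = 2345
j=12: r + 11k = 2567.324529… → ⌈·⌉ = 2568
j=13: r + 12k = 2789.853941… → ⌈·⌉ = 2790
j=14: r + 13k = 3012.383352… → ⌈·⌉ = 3013
j=15: r + 14k = 3234.912764… → ⌈·⌉ = 3235
j=16: r + 15k = 3457.442176… → ⌈·⌉ = 3458
j=17: r + 16k = 3679.971588… → ⌈·⌉ = 3680

120, 343, 565, 788, 1010, 1233, 1455, 1678, 1900, 2123, 2345, 2568, 2790, 3013, 3235, 3458, 3680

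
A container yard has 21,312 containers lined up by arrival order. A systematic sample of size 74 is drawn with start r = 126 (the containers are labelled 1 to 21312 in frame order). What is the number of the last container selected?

k = 21312/74 = 288
74th selection = r + (74−1)·k = 126 + 73×288 = 126 + 21024 = 21150

21150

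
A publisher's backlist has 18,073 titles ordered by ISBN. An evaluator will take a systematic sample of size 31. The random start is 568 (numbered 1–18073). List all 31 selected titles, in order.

568, 1151, 1734, 2317, 2900, 3483, 4066, 4649, 5232, 5815, 6398, 6981, 7564, 8147, 8730, 9313, 9896, 10479, 11062, 11645, 12228, 12811, 13394, 13977, 14560, 15143, 15726, 16309, 16892, 17475, 18058

k = N/n = 18073/31 = 583
title 1: 568
title 2: 568 + 583 = 1151
title 3: 1151 + 583 = 1734
title 4: 1734 + 583 = 2317
title 5: 2317 + 583 = 2900
title 6: 2900 + 583 = 3483
title 7: 3483 + 583 = 4066
title 8: 4066 + 583 = 4649
title 9: 4649 + 583 = 5232
title 10: 5232 + 583 = 5815
title 11: 5815 + 583 = 6398
title 12: 6398 + 583 = 6981
title 13: 6981 + 583 = 7564
title 14: 7564 + 583 = 8147
title 15: 8147 + 583 = 8730
title 16: 8730 + 583 = 9313
title 17: 9313 + 583 = 9896
title 18: 9896 + 583 = 10479
title 19: 10479 + 583 = 11062
title 20: 11062 + 583 = 11645
title 21: 11645 + 583 = 12228
title 22: 12228 + 583 = 12811
title 23: 12811 + 583 = 13394
title 24: 13394 + 583 = 13977
title 25: 13977 + 583 = 14560
title 26: 14560 + 583 = 15143
title 27: 15143 + 583 = 15726
title 28: 15726 + 583 = 16309
title 29: 16309 + 583 = 16892
title 30: 16892 + 583 = 17475
title 31: 17475 + 583 = 18058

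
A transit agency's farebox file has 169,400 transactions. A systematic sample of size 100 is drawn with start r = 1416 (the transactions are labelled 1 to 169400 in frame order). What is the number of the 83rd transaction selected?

k = 169400/100 = 1694
83rd selection = r + (83−1)·k = 1416 + 82×1694 = 1416 + 138908 = 140324

140324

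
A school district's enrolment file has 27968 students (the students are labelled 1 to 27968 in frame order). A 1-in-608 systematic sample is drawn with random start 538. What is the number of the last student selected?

k = 608
46th selection = r + (46−1)·k = 538 + 45×608 = 538 + 27360 = 27898

27898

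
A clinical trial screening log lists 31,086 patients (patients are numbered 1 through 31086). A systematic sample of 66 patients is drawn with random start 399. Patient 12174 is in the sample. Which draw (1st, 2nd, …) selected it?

k = 31086/66 = 471
position = (12174 − 399)/471 + 1 = 11775/471 + 1 = 25 + 1 = 26

26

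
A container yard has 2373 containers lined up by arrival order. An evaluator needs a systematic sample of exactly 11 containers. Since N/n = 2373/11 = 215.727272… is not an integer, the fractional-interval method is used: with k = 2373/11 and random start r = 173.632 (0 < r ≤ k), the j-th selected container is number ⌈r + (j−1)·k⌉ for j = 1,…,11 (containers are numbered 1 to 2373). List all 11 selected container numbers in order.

j=1: r + 0k = 173.632 → ⌈·⌉ = 174
j=2: r + 1k = 389.359272… → ⌈·⌉ = 390
j=3: r + 2k = 605.086545… → ⌈·⌉ = 606
j=4: r + 3k = 820.813818… → ⌈·⌉ = 821
j=5: r + 4k = 1036.541090… → ⌈·⌉ = 1037
j=6: r + 5k = 1252.268363… → ⌈·⌉ = 1253
j=7: r + 6k = 1467.995636… → ⌈·⌉ = 1468
j=8: r + 7k = 1683.722909… → ⌈·⌉ = 1684
j=9: r + 8k = 1899.450181… → ⌈·⌉ = 1900
j=10: r + 9k = 2115.177454… → ⌈·⌉ = 2116
j=11: r + 10k = 2330.904727… → ⌈·⌉ = 2331

174, 390, 606, 821, 1037, 1253, 1468, 1684, 1900, 2116, 2331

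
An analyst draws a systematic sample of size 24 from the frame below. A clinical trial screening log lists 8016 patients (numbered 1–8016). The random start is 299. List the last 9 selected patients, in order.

k = N/n = 8016/24 = 334
16th selection = 299 + 15×334 = 5309
17th: 5309 + 334 = 5643
18th: 5643 + 334 = 5977
19th: 5977 + 334 = 6311
20th: 6311 + 334 = 6645
21st: 6645 + 334 = 6979
22nd: 6979 + 334 = 7313
23rd: 7313 + 334 = 7647
24th: 7647 + 334 = 7981

5309, 5643, 5977, 6311, 6645, 6979, 7313, 7647, 7981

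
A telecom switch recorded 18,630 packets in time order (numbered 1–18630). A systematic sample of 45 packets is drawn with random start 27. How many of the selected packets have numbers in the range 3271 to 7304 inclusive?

k = 18630/45 = 414
First selection ≥ 3271: 27 + ⌈(3271−27)/414⌉·414 = 27 + 8×414 = 3339
Last selection ≤ 7304: 27 + ⌊(7304−27)/414⌋·414 = 27 + 17×414 = 7065
Count = 17 − 8 + 1 = 10

10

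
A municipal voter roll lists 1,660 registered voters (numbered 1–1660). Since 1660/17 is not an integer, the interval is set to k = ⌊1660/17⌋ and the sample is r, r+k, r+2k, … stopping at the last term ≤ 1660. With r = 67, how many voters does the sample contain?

17

k = ⌊1660/17⌋ = 97
Achieved size = ⌊(1660 − 67)/97⌋ + 1 = ⌊1593/97⌋ + 1 = 16 + 1 = 17
(last selection: 67 + 16×97 = 1619 ≤ 1660; next would be 1716 > 1660)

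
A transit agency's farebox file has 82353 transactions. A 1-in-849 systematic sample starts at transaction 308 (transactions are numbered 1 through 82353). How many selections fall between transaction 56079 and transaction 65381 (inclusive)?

11

k = 849
First selection ≥ 56079: 308 + ⌈(56079−308)/849⌉·849 = 308 + 66×849 = 56342
Last selection ≤ 65381: 308 + ⌊(65381−308)/849⌋·849 = 308 + 76×849 = 64832
Count = 76 − 66 + 1 = 11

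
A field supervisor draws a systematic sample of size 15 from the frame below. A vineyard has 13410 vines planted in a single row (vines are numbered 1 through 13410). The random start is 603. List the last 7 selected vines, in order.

k = N/n = 13410/15 = 894
9th selection = 603 + 8×894 = 7755
10th: 7755 + 894 = 8649
11th: 8649 + 894 = 9543
12th: 9543 + 894 = 10437
13th: 10437 + 894 = 11331
14th: 11331 + 894 = 12225
15th: 12225 + 894 = 13119

7755, 8649, 9543, 10437, 11331, 12225, 13119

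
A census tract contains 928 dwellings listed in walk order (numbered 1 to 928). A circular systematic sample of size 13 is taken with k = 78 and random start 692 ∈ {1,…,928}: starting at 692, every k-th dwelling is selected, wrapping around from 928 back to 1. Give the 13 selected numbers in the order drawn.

692, 770, 848, 926, 76, 154, 232, 310, 388, 466, 544, 622, 700

Selection 1: 692
Selection 2: 692 + 78 = 770
Selection 3: 770 + 78 = 848
Selection 4: 848 + 78 = 926
Selection 5: 926 + 78 = 1004 → 1004 − 928 = 76
Selection 6: 76 + 78 = 154
Selection 7: 154 + 78 = 232
Selection 8: 232 + 78 = 310
Selection 9: 310 + 78 = 388
Selection 10: 388 + 78 = 466
Selection 11: 466 + 78 = 544
Selection 12: 544 + 78 = 622
Selection 13: 622 + 78 = 700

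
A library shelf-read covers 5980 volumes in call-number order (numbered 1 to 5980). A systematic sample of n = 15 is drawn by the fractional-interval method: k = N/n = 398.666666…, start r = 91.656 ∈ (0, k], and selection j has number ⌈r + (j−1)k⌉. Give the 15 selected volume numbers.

j=1: r + 0k = 91.656 → ⌈·⌉ = 92
j=2: r + 1k = 490.322666… → ⌈·⌉ = 491
j=3: r + 2k = 888.989333… → ⌈·⌉ = 889
j=4: r + 3k = 1287.656 → ⌈·⌉ = 1288
j=5: r + 4k = 1686.322666… → ⌈·⌉ = 1687
j=6: r + 5k = 2084.989333… → ⌈·⌉ = 2085
j=7: r + 6k = 2483.656 → ⌈·⌉ = 2484
j=8: r + 7k = 2882.322666… → ⌈·⌉ = 2883
j=9: r + 8k = 3280.989333… → ⌈·⌉ = 3281
j=10: r + 9k = 3679.656 → ⌈·⌉ = 3680
j=11: r + 10k = 4078.322666… → ⌈·⌉ = 4079
j=12: r + 11k = 4476.989333… → ⌈·⌉ = 4477
j=13: r + 12k = 4875.656 → ⌈·⌉ = 4876
j=14: r + 13k = 5274.322666… → ⌈·⌉ = 5275
j=15: r + 14k = 5672.989333… → ⌈·⌉ = 5673

92, 491, 889, 1288, 1687, 2085, 2484, 2883, 3281, 3680, 4079, 4477, 4876, 5275, 5673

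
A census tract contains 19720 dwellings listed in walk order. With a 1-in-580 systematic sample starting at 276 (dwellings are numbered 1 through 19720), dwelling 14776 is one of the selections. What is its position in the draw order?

26

k = 580
position = (14776 − 276)/580 + 1 = 14500/580 + 1 = 25 + 1 = 26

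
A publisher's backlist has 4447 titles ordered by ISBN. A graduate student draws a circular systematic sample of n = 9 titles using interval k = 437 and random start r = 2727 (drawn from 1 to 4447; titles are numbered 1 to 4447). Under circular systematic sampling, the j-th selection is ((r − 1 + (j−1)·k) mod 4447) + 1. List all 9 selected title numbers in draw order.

Selection 1: 2727
Selection 2: 2727 + 437 = 3164
Selection 3: 3164 + 437 = 3601
Selection 4: 3601 + 437 = 4038
Selection 5: 4038 + 437 = 4475 → 4475 − 4447 = 28
Selection 6: 28 + 437 = 465
Selection 7: 465 + 437 = 902
Selection 8: 902 + 437 = 1339
Selection 9: 1339 + 437 = 1776

2727, 3164, 3601, 4038, 28, 465, 902, 1339, 1776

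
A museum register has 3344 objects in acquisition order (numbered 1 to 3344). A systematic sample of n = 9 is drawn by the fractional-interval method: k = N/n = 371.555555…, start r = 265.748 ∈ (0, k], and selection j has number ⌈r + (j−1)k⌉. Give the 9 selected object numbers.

266, 638, 1009, 1381, 1752, 2124, 2496, 2867, 3239

j=1: r + 0k = 265.748 → ⌈·⌉ = 266
j=2: r + 1k = 637.303555… → ⌈·⌉ = 638
j=3: r + 2k = 1008.859111… → ⌈·⌉ = 1009
j=4: r + 3k = 1380.414666… → ⌈·⌉ = 1381
j=5: r + 4k = 1751.970222… → ⌈·⌉ = 1752
j=6: r + 5k = 2123.525777… → ⌈·⌉ = 2124
j=7: r + 6k = 2495.081333… → ⌈·⌉ = 2496
j=8: r + 7k = 2866.636888… → ⌈·⌉ = 2867
j=9: r + 8k = 3238.192444… → ⌈·⌉ = 3239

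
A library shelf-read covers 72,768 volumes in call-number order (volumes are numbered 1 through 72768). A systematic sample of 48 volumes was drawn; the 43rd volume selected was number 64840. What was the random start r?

k = 72768/48 = 1516
r = 64840 − (43−1)×1516 = 64840 − 63672 = 1168

1168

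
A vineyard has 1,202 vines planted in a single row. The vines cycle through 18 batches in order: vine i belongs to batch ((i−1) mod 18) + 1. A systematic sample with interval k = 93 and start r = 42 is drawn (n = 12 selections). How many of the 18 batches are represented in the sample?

6

Consecutive selections differ by k = 93, so their batch numbers differ by 93 mod 18 = 3.
gcd(93, 18) = 3, so the sample visits 18/3 = 6 distinct residues mod 18.
Start 42 is batch 6; the batches hit are 3, 6, 9, 12, 15, 18.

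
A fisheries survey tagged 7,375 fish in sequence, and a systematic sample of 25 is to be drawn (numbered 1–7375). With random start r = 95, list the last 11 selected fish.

k = N/n = 7375/25 = 295
15th selection = 95 + 14×295 = 4225
16th: 4225 + 295 = 4520
17th: 4520 + 295 = 4815
18th: 4815 + 295 = 5110
19th: 5110 + 295 = 5405
20th: 5405 + 295 = 5700
21st: 5700 + 295 = 5995
22nd: 5995 + 295 = 6290
23rd: 6290 + 295 = 6585
24th: 6585 + 295 = 6880
25th: 6880 + 295 = 7175

4225, 4520, 4815, 5110, 5405, 5700, 5995, 6290, 6585, 6880, 7175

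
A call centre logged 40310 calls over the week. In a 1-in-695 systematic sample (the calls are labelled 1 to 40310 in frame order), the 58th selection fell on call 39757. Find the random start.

142

k = 695
r = 39757 − (58−1)×695 = 39757 − 39615 = 142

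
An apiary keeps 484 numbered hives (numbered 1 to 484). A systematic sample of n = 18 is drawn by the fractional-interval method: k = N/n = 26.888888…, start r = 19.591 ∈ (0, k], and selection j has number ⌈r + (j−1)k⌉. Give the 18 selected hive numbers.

j=1: r + 0k = 19.591 → ⌈·⌉ = 20
j=2: r + 1k = 46.479888… → ⌈·⌉ = 47
j=3: r + 2k = 73.368777… → ⌈·⌉ = 74
j=4: r + 3k = 100.257666… → ⌈·⌉ = 101
j=5: r + 4k = 127.146555… → ⌈·⌉ = 128
j=6: r + 5k = 154.035444… → ⌈·⌉ = 155
j=7: r + 6k = 180.924333… → ⌈·⌉ = 181
j=8: r + 7k = 207.813222… → ⌈·⌉ = 208
j=9: r + 8k = 234.702111… → ⌈·⌉ = 235
j=10: r + 9k = 261.591 → ⌈·⌉ = 262
j=11: r + 10k = 288.479888… → ⌈·⌉ = 289
j=12: r + 11k = 315.368777… → ⌈·⌉ = 316
j=13: r + 12k = 342.257666… → ⌈·⌉ = 343
j=14: r + 13k = 369.146555… → ⌈·⌉ = 370
j=15: r + 14k = 396.035444… → ⌈·⌉ = 397
j=16: r + 15k = 422.924333… → ⌈·⌉ = 423
j=17: r + 16k = 449.813222… → ⌈·⌉ = 450
j=18: r + 17k = 476.702111… → ⌈·⌉ = 477

20, 47, 74, 101, 128, 155, 181, 208, 235, 262, 289, 316, 343, 370, 397, 423, 450, 477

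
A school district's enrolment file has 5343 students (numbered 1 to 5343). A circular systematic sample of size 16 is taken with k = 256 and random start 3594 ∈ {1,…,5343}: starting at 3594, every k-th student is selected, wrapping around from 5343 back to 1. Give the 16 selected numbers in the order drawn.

Selection 1: 3594
Selection 2: 3594 + 256 = 3850
Selection 3: 3850 + 256 = 4106
Selection 4: 4106 + 256 = 4362
Selection 5: 4362 + 256 = 4618
Selection 6: 4618 + 256 = 4874
Selection 7: 4874 + 256 = 5130
Selection 8: 5130 + 256 = 5386 → 5386 − 5343 = 43
Selection 9: 43 + 256 = 299
Selection 10: 299 + 256 = 555
Selection 11: 555 + 256 = 811
Selection 12: 811 + 256 = 1067
Selection 13: 1067 + 256 = 1323
Selection 14: 1323 + 256 = 1579
Selection 15: 1579 + 256 = 1835
Selection 16: 1835 + 256 = 2091

3594, 3850, 4106, 4362, 4618, 4874, 5130, 43, 299, 555, 811, 1067, 1323, 1579, 1835, 2091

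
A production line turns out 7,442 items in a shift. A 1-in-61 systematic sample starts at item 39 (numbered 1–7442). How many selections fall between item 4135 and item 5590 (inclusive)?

k = 61
First selection ≥ 4135: 39 + ⌈(4135−39)/61⌉·61 = 39 + 68×61 = 4187
Last selection ≤ 5590: 39 + ⌊(5590−39)/61⌋·61 = 39 + 91×61 = 5590
Count = 91 − 68 + 1 = 24

24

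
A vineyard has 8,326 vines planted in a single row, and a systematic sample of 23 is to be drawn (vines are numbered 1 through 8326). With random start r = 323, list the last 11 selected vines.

4667, 5029, 5391, 5753, 6115, 6477, 6839, 7201, 7563, 7925, 8287

k = N/n = 8326/23 = 362
13th selection = 323 + 12×362 = 4667
14th: 4667 + 362 = 5029
15th: 5029 + 362 = 5391
16th: 5391 + 362 = 5753
17th: 5753 + 362 = 6115
18th: 6115 + 362 = 6477
19th: 6477 + 362 = 6839
20th: 6839 + 362 = 7201
21st: 7201 + 362 = 7563
22nd: 7563 + 362 = 7925
23rd: 7925 + 362 = 8287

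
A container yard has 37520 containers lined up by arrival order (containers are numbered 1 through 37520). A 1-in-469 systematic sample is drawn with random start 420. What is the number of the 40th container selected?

18711

k = 469
40th selection = r + (40−1)·k = 420 + 39×469 = 420 + 18291 = 18711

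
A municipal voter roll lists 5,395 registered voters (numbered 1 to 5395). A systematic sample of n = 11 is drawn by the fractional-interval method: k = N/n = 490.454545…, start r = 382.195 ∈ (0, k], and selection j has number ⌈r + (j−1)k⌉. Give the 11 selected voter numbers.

383, 873, 1364, 1854, 2345, 2835, 3325, 3816, 4306, 4797, 5287

j=1: r + 0k = 382.195 → ⌈·⌉ = 383
j=2: r + 1k = 872.649545… → ⌈·⌉ = 873
j=3: r + 2k = 1363.104090… → ⌈·⌉ = 1364
j=4: r + 3k = 1853.558636… → ⌈·⌉ = 1854
j=5: r + 4k = 2344.013181… → ⌈·⌉ = 2345
j=6: r + 5k = 2834.467727… → ⌈·⌉ = 2835
j=7: r + 6k = 3324.922272… → ⌈·⌉ = 3325
j=8: r + 7k = 3815.376818… → ⌈·⌉ = 3816
j=9: r + 8k = 4305.831363… → ⌈·⌉ = 4306
j=10: r + 9k = 4796.285909… → ⌈·⌉ = 4797
j=11: r + 10k = 5286.740454… → ⌈·⌉ = 5287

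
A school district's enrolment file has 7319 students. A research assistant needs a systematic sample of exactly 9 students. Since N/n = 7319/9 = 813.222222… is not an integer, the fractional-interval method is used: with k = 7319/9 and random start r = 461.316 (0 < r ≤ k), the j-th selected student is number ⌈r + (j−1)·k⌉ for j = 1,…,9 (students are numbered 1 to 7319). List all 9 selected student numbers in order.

462, 1275, 2088, 2901, 3715, 4528, 5341, 6154, 6968

j=1: r + 0k = 461.316 → ⌈·⌉ = 462
j=2: r + 1k = 1274.538222… → ⌈·⌉ = 1275
j=3: r + 2k = 2087.760444… → ⌈·⌉ = 2088
j=4: r + 3k = 2900.982666… → ⌈·⌉ = 2901
j=5: r + 4k = 3714.204888… → ⌈·⌉ = 3715
j=6: r + 5k = 4527.427111… → ⌈·⌉ = 4528
j=7: r + 6k = 5340.649333… → ⌈·⌉ = 5341
j=8: r + 7k = 6153.871555… → ⌈·⌉ = 6154
j=9: r + 8k = 6967.093777… → ⌈·⌉ = 6968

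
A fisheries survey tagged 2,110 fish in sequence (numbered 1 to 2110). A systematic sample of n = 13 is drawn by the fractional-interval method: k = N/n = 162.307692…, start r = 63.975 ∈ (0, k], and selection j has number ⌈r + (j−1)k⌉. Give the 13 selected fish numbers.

64, 227, 389, 551, 714, 876, 1038, 1201, 1363, 1525, 1688, 1850, 2012

j=1: r + 0k = 63.975 → ⌈·⌉ = 64
j=2: r + 1k = 226.282692… → ⌈·⌉ = 227
j=3: r + 2k = 388.590384… → ⌈·⌉ = 389
j=4: r + 3k = 550.898076… → ⌈·⌉ = 551
j=5: r + 4k = 713.205769… → ⌈·⌉ = 714
j=6: r + 5k = 875.513461… → ⌈·⌉ = 876
j=7: r + 6k = 1037.821153… → ⌈·⌉ = 1038
j=8: r + 7k = 1200.128846… → ⌈·⌉ = 1201
j=9: r + 8k = 1362.436538… → ⌈·⌉ = 1363
j=10: r + 9k = 1524.744230… → ⌈·⌉ = 1525
j=11: r + 10k = 1687.051923… → ⌈·⌉ = 1688
j=12: r + 11k = 1849.359615… → ⌈·⌉ = 1850
j=13: r + 12k = 2011.667307… → ⌈·⌉ = 2012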